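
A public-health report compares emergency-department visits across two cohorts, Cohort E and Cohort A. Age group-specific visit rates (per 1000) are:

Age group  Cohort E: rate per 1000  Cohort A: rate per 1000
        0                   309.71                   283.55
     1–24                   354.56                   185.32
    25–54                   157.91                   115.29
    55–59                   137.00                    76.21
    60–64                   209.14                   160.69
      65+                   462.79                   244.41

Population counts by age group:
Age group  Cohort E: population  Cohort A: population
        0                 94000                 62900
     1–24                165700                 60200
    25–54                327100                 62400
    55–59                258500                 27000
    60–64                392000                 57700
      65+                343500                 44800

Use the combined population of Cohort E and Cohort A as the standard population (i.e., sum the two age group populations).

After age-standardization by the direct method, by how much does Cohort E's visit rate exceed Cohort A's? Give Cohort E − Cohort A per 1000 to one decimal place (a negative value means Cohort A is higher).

96.5

Combined standard total = 1895800; weights = 0.0828, 0.1192, 0.2055, 0.1506, 0.2372, 0.2048.
Cohort E: 0.0828×309.71 + 0.1192×354.56 + 0.2055×157.91 + 0.1506×137.00 + 0.2372×209.14 + 0.2048×462.79 = 265.3548 per 1000.
Cohort A: 0.0828×283.55 + 0.1192×185.32 + 0.2055×115.29 + 0.1506×76.21 + 0.2372×160.69 + 0.2048×244.41 = 168.8906 per 1000.
Difference = 265.3548 − 168.8906 = 96.4642.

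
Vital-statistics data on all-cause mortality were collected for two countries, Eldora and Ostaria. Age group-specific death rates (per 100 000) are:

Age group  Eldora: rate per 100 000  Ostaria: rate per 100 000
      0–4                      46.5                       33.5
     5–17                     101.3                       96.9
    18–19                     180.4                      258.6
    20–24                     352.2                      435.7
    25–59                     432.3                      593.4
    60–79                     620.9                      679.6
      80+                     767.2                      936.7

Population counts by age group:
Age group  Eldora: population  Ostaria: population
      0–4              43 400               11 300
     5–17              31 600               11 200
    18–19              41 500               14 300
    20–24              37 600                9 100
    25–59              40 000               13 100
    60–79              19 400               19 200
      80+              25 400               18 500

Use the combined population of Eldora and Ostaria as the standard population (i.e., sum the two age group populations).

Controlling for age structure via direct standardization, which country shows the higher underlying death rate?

Combined standard total = 335 600; weights = 0.1630, 0.1275, 0.1663, 0.1392, 0.1582, 0.1150, 0.1308.
Eldora: 0.1630×46.5 + 0.1275×101.3 + 0.1663×180.4 + 0.1392×352.2 + 0.1582×432.3 + 0.1150×620.9 + 0.1308×767.2 = 339.6758 per 100 000.
Ostaria: 0.1630×33.5 + 0.1275×96.9 + 0.1663×258.6 + 0.1392×435.7 + 0.1582×593.4 + 0.1150×679.6 + 0.1308×936.7 = 416.0312 per 100 000.

Ostaria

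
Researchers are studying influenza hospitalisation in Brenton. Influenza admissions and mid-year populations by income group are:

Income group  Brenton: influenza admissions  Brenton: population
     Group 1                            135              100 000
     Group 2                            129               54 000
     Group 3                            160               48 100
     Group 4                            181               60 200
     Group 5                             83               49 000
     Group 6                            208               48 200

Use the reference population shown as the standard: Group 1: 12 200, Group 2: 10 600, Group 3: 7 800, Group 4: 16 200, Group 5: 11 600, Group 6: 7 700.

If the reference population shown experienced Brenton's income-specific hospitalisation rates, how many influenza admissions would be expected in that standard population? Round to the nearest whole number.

Income-specific rates per 100 000 for Brenton: 135.00, 238.89, 332.64, 300.66, 169.39, 431.54.
Expected influenza admissions = Σ (standard pop × income-specific rate ÷ 100 000)
= 12 200×135.00/100 000 + 10 600×238.89/100 000 + 7 800×332.64/100 000 + 16 200×300.66/100 000 + 11 600×169.39/100 000 + 7 700×431.54/100 000
= 16.47 + 25.32 + 25.95 + 48.71 + 19.65 + 33.23 = 169.32.

169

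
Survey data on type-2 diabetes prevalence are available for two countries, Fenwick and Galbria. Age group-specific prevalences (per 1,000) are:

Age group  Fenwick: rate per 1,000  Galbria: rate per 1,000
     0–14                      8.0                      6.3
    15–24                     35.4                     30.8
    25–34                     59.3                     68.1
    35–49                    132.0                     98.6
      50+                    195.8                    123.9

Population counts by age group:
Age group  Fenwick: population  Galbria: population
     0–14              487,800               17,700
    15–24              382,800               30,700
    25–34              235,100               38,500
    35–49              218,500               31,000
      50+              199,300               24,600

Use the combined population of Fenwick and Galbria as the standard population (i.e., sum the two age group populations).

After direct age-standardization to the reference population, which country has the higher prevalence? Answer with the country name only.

Combined standard total = 1,666,000; weights = 0.3034, 0.2482, 0.1642, 0.1498, 0.1344.
Fenwick: 0.3034×8.0 + 0.2482×35.4 + 0.1642×59.3 + 0.1498×132.0 + 0.1344×195.8 = 67.0348 per 1,000.
Galbria: 0.3034×6.3 + 0.2482×30.8 + 0.1642×68.1 + 0.1498×98.6 + 0.1344×123.9 = 52.1576 per 1,000.
The crude rates (65.15 vs 68.66) would put Galbria higher, but that reflects its age composition; once standardized to a common age structure, Fenwick has the higher underlying rate.

Fenwick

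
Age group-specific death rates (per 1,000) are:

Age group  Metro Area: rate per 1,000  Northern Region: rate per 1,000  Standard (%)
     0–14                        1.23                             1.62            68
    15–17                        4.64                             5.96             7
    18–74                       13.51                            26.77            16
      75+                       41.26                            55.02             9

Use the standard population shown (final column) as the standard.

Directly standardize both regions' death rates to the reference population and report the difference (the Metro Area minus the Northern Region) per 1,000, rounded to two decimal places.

-3.72

Standard weights: 0.68, 0.07, 0.16, 0.09.
The Metro Area: 0.6800×1.23 + 0.0700×4.64 + 0.1600×13.51 + 0.0900×41.26 = 7.0362 per 1,000.
The Northern Region: 0.6800×1.62 + 0.0700×5.96 + 0.1600×26.77 + 0.0900×55.02 = 10.7538 per 1,000.
Difference = 7.0362 − 10.7538 = -3.7176.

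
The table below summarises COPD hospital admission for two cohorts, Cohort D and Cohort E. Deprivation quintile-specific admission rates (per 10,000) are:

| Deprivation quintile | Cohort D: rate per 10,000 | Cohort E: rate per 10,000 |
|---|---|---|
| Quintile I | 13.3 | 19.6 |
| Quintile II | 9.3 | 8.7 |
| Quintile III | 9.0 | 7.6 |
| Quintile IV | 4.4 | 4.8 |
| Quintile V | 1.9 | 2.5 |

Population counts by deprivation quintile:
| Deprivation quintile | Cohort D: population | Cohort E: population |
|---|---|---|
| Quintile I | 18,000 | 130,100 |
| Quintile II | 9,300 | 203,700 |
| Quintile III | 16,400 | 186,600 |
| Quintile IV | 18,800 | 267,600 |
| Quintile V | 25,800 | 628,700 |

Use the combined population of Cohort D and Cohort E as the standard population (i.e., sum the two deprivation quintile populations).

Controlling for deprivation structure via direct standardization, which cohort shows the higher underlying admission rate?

Cohort E

Combined standard total = 1,505,000; weights = 0.0984, 0.1415, 0.1349, 0.1903, 0.4349.
Cohort D: 0.0984×13.3 + 0.1415×9.3 + 0.1349×9.0 + 0.1903×4.4 + 0.4349×1.9 = 5.5026 per 10,000.
Cohort E: 0.0984×19.6 + 0.1415×8.7 + 0.1349×7.6 + 0.1903×4.8 + 0.4349×2.5 = 6.1858 per 10,000.
The crude rates (6.85 vs 6.07) would put Cohort D higher, but that reflects its deprivation composition; once standardized to a common deprivation structure, Cohort E has the higher underlying rate.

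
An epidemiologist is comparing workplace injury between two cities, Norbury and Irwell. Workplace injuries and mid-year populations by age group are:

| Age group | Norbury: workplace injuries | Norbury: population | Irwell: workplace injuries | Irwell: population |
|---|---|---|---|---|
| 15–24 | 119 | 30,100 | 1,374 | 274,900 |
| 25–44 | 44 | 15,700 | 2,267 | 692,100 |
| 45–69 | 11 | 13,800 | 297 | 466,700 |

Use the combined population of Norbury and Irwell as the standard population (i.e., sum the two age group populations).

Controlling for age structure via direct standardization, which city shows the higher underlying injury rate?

Age-specific rates per 10,000 for Norbury: 39.53, 28.03, 7.97.
For Irwell: 49.98, 32.76, 6.36.
Combined standard total = 1,493,300; weights = 0.2042, 0.4740, 0.3218.
Norbury: 0.2042×39.53 + 0.4740×28.03 + 0.3218×7.97 = 23.9233 per 10,000.
Irwell: 0.2042×49.98 + 0.4740×32.76 + 0.3218×6.36 = 27.7818 per 10,000.
The crude rates (29.19 vs 27.47) would put Norbury higher, but that reflects its age composition; once standardized to a common age structure, Irwell has the higher underlying rate.

Irwell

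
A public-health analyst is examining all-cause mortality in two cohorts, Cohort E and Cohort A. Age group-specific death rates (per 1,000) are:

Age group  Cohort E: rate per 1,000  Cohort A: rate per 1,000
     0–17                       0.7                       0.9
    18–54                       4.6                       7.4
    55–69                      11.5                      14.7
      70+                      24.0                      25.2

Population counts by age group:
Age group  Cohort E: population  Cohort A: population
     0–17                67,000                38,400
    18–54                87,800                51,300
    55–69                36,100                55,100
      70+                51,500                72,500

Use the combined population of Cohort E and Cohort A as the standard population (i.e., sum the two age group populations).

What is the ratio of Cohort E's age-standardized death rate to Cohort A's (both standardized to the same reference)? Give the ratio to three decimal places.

0.848

Combined standard total = 459,700; weights = 0.2293, 0.3026, 0.1984, 0.2697.
Cohort E: 0.2293×0.7 + 0.3026×4.6 + 0.1984×11.5 + 0.2697×24.0 = 10.3077 per 1,000.
Cohort A: 0.2293×0.9 + 0.3026×7.4 + 0.1984×14.7 + 0.2697×25.2 = 12.1593 per 1,000.
Ratio = 10.3077 ÷ 12.1593 = 0.84772.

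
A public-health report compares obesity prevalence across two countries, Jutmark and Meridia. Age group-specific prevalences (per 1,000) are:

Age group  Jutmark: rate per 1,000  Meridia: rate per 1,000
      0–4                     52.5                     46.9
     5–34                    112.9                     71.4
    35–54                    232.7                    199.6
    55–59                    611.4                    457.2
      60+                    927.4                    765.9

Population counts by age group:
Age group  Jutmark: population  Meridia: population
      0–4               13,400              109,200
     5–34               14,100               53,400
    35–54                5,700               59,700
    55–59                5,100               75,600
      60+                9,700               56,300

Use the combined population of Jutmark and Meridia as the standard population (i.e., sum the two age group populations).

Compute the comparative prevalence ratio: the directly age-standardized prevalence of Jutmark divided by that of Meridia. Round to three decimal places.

Combined standard total = 402,200; weights = 0.3048, 0.1678, 0.1626, 0.2006, 0.1641.
Jutmark: 0.3048×52.5 + 0.1678×112.9 + 0.1626×232.7 + 0.2006×611.4 + 0.1641×927.4 = 347.6485 per 1,000.
Meridia: 0.3048×46.9 + 0.1678×71.4 + 0.1626×199.6 + 0.2006×457.2 + 0.1641×765.9 = 276.1530 per 1,000.
Ratio = 347.6485 ÷ 276.1530 = 1.25890.

1.259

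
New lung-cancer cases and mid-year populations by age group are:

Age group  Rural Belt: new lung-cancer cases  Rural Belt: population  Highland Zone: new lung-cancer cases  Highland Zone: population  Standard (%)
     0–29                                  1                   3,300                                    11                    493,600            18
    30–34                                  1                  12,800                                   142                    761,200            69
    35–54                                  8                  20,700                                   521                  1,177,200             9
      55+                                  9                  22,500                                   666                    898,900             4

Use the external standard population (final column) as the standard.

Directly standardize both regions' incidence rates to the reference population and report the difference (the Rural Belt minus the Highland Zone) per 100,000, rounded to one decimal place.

Age-specific rates per 100,000 for the Rural Belt: 30.30, 7.81, 38.65, 40.00.
For the Highland Zone: 2.23, 18.65, 44.26, 74.09.
Standard weights: 0.18, 0.69, 0.09, 0.04.
The Rural Belt: 0.1800×30.30 + 0.6900×7.81 + 0.0900×38.65 + 0.0400×40.00 = 15.9234 per 100,000.
The Highland Zone: 0.1800×2.23 + 0.6900×18.65 + 0.0900×44.26 + 0.0400×74.09 = 20.2197 per 100,000.
Difference = 15.9234 − 20.2197 = -4.2963.

-4.3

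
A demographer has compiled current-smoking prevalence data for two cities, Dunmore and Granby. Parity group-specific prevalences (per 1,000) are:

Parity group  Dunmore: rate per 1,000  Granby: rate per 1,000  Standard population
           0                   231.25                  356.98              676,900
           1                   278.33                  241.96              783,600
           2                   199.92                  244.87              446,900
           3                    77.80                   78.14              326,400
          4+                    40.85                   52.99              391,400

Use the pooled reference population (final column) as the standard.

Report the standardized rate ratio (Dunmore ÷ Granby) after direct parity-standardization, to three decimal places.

Standard total = 2,625,200; weights = 0.2578, 0.2985, 0.1702, 0.1243, 0.1491.
Dunmore: 0.2578×231.25 + 0.2985×278.33 + 0.1702×199.92 + 0.1243×77.80 + 0.1491×40.85 = 192.5032 per 1,000.
Granby: 0.2578×356.98 + 0.2985×241.96 + 0.1702×244.87 + 0.1243×78.14 + 0.1491×52.99 = 223.5705 per 1,000.
Ratio = 192.5032 ÷ 223.5705 = 0.86104.

0.861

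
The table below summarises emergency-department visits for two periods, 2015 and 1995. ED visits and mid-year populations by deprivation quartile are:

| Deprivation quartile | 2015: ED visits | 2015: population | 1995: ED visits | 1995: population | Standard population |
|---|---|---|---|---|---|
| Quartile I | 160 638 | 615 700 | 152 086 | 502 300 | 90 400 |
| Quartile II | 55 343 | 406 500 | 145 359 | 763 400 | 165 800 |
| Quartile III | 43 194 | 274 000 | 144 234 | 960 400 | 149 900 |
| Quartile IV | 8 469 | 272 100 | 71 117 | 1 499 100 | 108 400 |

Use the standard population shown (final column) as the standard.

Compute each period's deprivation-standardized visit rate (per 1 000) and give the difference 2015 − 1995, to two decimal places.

Deprivation-specific rates per 1 000 for 2015: 260.903, 136.145, 157.642, 31.125.
For 1995: 302.779, 190.410, 150.181, 47.440.
Standard total = 514 500; weights = 0.1757, 0.3223, 0.2914, 0.2107.
2015: 0.1757×260.903 + 0.3223×136.145 + 0.2914×157.642 + 0.2107×31.125 = 142.2021 per 1 000.
1995: 0.1757×302.779 + 0.3223×190.410 + 0.2914×150.181 + 0.2107×47.440 = 168.3107 per 1 000.
Difference = 142.2021 − 168.3107 = -26.1086.

-26.11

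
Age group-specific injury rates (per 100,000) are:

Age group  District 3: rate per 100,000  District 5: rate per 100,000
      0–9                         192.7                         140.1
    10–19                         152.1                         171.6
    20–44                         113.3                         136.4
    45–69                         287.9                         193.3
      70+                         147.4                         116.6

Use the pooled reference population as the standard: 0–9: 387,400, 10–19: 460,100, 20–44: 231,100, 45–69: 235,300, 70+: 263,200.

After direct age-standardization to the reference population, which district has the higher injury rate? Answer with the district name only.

District 3

Standard total = 1,577,100; weights = 0.2456, 0.2917, 0.1465, 0.1492, 0.1669.
District 3: 0.2456×192.7 + 0.2917×152.1 + 0.1465×113.3 + 0.1492×287.9 + 0.1669×147.4 = 175.8642 per 100,000.
District 5: 0.2456×140.1 + 0.2917×171.6 + 0.1465×136.4 + 0.1492×193.3 + 0.1669×116.6 = 152.7630 per 100,000.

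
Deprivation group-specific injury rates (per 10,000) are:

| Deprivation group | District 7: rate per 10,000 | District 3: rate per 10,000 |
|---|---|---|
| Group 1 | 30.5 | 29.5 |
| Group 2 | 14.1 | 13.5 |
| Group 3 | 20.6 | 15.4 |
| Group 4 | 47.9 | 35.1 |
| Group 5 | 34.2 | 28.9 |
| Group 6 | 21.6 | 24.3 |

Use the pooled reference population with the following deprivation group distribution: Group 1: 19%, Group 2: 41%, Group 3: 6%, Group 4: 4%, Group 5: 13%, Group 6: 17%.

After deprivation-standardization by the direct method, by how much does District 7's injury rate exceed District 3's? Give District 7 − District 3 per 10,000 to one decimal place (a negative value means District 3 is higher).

Standard weights: 0.19, 0.41, 0.06, 0.04, 0.13, 0.17.
District 7: 0.1900×30.5 + 0.4100×14.1 + 0.0600×20.6 + 0.0400×47.9 + 0.1300×34.2 + 0.1700×21.6 = 22.8460 per 10,000.
District 3: 0.1900×29.5 + 0.4100×13.5 + 0.0600×15.4 + 0.0400×35.1 + 0.1300×28.9 + 0.1700×24.3 = 21.3560 per 10,000.
Difference = 22.8460 − 21.3560 = 1.4900.

1.5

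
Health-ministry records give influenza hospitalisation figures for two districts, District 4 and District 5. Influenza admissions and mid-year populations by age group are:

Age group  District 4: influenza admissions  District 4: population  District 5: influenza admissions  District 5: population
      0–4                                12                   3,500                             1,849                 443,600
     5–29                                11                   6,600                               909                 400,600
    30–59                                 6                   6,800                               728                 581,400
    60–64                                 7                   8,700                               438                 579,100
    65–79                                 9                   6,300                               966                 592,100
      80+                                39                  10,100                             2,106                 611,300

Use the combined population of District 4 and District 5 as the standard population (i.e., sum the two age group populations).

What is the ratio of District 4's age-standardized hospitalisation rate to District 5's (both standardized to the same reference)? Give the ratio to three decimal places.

0.911

Age-specific rates per 100,000 for District 4: 342.86, 166.67, 88.24, 80.46, 142.86, 386.14.
For District 5: 416.82, 226.91, 125.21, 75.63, 163.15, 344.51.
Combined standard total = 3,250,100; weights = 0.1376, 0.1253, 0.1810, 0.1809, 0.1841, 0.1912.
District 4: 0.1376×342.86 + 0.1253×166.67 + 0.1810×88.24 + 0.1809×80.46 + 0.1841×142.86 + 0.1912×386.14 = 198.6968 per 100,000.
District 5: 0.1376×416.82 + 0.1253×226.91 + 0.1810×125.21 + 0.1809×75.63 + 0.1841×163.15 + 0.1912×344.51 = 218.0159 per 100,000.
Ratio = 198.6968 ÷ 218.0159 = 0.91139.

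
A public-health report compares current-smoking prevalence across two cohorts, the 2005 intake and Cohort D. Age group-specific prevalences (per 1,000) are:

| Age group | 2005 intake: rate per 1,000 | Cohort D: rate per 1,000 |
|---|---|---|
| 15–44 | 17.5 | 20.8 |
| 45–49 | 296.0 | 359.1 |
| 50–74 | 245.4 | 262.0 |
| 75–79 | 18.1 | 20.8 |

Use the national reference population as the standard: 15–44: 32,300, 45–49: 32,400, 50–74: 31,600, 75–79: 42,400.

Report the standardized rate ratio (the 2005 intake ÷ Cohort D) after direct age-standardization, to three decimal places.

Standard total = 138,700; weights = 0.2329, 0.2336, 0.2278, 0.3057.
The 2005 intake: 0.2329×17.5 + 0.2336×296.0 + 0.2278×245.4 + 0.3057×18.1 = 134.6628 per 1,000.
Cohort D: 0.2329×20.8 + 0.2336×359.1 + 0.2278×262.0 + 0.3057×20.8 = 154.7787 per 1,000.
Ratio = 134.6628 ÷ 154.7787 = 0.87003.

0.870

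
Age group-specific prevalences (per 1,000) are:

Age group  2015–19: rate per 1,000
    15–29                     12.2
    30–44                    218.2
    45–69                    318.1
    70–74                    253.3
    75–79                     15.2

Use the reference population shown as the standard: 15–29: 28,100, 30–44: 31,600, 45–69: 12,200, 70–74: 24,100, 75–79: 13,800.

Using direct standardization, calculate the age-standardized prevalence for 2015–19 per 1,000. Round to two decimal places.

158.77

Standard total = 109,800; weights = 0.2559, 0.2878, 0.1111, 0.2195, 0.1257.
Standardized rate: 0.2559×12.2 + 0.2878×218.2 + 0.1111×318.1 + 0.2195×253.3 + 0.1257×15.2 = 158.7709 per 1,000.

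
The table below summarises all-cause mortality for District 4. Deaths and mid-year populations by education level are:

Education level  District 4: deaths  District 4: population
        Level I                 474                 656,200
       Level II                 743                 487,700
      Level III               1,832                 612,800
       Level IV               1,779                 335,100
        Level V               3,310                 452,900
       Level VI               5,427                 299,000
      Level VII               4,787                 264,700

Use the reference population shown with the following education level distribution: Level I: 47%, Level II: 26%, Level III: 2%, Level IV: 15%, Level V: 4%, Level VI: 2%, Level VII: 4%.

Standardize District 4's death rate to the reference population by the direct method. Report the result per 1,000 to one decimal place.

Education-specific rates per 1,000 for District 4: 0.722, 1.523, 2.990, 5.309, 7.308, 18.151, 18.085.
Standard weights: 0.47, 0.26, 0.02, 0.15, 0.04, 0.02, 0.04.
Standardized rate: 0.4700×0.722 + 0.2600×1.523 + 0.0200×2.990 + 0.1500×5.309 + 0.0400×7.308 + 0.0200×18.151 + 0.0400×18.085 = 2.9705 per 1,000.

3.0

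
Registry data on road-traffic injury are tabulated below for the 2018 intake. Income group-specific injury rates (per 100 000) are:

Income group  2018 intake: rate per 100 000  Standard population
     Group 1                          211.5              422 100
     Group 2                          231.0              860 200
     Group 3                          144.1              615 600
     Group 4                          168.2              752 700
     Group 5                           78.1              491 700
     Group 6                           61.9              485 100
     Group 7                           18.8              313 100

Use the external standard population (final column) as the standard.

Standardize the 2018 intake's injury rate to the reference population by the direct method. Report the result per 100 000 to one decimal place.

146.6

Standard total = 3 940 500; weights = 0.1071, 0.2183, 0.1562, 0.1910, 0.1248, 0.1231, 0.0795.
Standardized rate: 0.1071×211.5 + 0.2183×231.0 + 0.1562×144.1 + 0.1910×168.2 + 0.1248×78.1 + 0.1231×61.9 + 0.0795×18.8 = 146.5825 per 100 000.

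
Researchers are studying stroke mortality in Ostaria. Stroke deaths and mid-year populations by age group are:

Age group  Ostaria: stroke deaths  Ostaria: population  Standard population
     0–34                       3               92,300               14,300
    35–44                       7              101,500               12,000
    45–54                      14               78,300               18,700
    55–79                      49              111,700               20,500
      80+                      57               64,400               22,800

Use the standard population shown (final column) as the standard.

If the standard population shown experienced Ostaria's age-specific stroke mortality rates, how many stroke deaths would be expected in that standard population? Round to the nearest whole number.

34

Age-specific rates per 100,000 for Ostaria: 3.25, 6.90, 17.88, 43.87, 88.51.
Expected stroke deaths = Σ (standard pop × age-specific rate ÷ 100,000)
= 14,300×3.25/100,000 + 12,000×6.90/100,000 + 18,700×17.88/100,000 + 20,500×43.87/100,000 + 22,800×88.51/100,000
= 0.46 + 0.83 + 3.34 + 8.99 + 20.18 = 33.81.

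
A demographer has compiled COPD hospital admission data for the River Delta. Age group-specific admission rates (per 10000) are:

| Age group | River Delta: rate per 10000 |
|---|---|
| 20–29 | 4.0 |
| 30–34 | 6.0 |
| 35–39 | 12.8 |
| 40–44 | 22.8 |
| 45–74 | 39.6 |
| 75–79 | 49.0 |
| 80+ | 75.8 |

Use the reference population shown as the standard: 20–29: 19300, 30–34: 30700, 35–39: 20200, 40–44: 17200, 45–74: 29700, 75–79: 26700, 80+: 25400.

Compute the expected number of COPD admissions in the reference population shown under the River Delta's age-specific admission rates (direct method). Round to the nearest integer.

Expected COPD admissions = Σ (standard pop × age-specific rate ÷ 10000)
= 19300×4.0/10000 + 30700×6.0/10000 + 20200×12.8/10000 + 17200×22.8/10000 + 29700×39.6/10000 + 26700×49.0/10000 + 25400×75.8/10000
= 7.72 + 18.42 + 25.86 + 39.22 + 117.61 + 130.83 + 192.53 = 532.19.

532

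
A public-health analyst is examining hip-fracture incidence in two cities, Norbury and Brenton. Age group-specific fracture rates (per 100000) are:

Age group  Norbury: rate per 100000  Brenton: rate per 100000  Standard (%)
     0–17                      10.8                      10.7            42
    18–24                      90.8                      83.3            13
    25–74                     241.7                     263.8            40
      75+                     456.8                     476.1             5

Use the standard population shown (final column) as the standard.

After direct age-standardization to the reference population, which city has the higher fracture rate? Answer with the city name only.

Standard weights: 0.42, 0.13, 0.40, 0.05.
Norbury: 0.4200×10.8 + 0.1300×90.8 + 0.4000×241.7 + 0.0500×456.8 = 135.8600 per 100000.
Brenton: 0.4200×10.7 + 0.1300×83.3 + 0.4000×263.8 + 0.0500×476.1 = 144.6480 per 100000.

Brenton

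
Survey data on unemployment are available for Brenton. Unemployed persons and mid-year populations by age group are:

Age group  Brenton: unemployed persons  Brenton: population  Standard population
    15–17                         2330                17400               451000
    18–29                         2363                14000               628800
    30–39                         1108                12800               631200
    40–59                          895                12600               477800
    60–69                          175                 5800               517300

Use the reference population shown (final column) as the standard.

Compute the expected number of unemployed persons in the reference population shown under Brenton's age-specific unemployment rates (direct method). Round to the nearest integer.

270710

Age-specific rates per 1000 for Brenton: 133.908, 168.786, 86.562, 71.032, 30.172.
Expected unemployed persons = Σ (standard pop × age-specific rate ÷ 1000)
= 451000×133.908/1000 + 628800×168.786/1000 + 631200×86.562/1000 + 477800×71.032/1000 + 517300×30.172/1000
= 60392.53 + 106132.46 + 54638.25 + 33938.97 + 15608.19 = 270710.39.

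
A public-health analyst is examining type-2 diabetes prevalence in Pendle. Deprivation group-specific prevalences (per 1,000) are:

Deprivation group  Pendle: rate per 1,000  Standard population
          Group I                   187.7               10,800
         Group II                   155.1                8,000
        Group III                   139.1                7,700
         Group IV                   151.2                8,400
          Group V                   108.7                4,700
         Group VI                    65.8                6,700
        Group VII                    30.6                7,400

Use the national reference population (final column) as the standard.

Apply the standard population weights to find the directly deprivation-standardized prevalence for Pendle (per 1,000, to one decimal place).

Standard total = 53,700; weights = 0.2011, 0.1490, 0.1434, 0.1564, 0.0875, 0.1248, 0.1378.
Standardized rate: 0.2011×187.7 + 0.1490×155.1 + 0.1434×139.1 + 0.1564×151.2 + 0.0875×108.7 + 0.1248×65.8 + 0.1378×30.6 = 126.3929 per 1,000.

126.4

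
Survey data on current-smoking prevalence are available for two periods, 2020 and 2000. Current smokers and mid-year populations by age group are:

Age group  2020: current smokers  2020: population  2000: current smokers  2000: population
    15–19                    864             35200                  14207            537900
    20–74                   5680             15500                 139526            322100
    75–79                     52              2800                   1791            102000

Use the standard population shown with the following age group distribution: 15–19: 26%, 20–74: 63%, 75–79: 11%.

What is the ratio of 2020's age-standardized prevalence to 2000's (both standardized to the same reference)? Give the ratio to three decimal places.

Age-specific rates per 1000 for 2020: 24.545, 366.452, 18.571.
For 2000: 26.412, 433.176, 17.559.
Standard weights: 0.26, 0.63, 0.11.
2020: 0.2600×24.545 + 0.6300×366.452 + 0.1100×18.571 = 239.2892 per 1000.
2000: 0.2600×26.412 + 0.6300×433.176 + 0.1100×17.559 = 281.6995 per 1000.
Ratio = 239.2892 ÷ 281.6995 = 0.84945.

0.849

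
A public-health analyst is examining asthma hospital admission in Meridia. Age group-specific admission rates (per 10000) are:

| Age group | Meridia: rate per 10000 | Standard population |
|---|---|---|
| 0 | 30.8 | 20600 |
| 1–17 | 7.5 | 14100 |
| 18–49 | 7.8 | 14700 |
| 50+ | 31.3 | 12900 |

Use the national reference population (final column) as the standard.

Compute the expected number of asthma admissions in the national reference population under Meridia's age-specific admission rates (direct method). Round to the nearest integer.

Expected asthma admissions = Σ (standard pop × age-specific rate ÷ 10000)
= 20600×30.8/10000 + 14100×7.5/10000 + 14700×7.8/10000 + 12900×31.3/10000
= 63.45 + 10.57 + 11.47 + 40.38 = 125.87.

126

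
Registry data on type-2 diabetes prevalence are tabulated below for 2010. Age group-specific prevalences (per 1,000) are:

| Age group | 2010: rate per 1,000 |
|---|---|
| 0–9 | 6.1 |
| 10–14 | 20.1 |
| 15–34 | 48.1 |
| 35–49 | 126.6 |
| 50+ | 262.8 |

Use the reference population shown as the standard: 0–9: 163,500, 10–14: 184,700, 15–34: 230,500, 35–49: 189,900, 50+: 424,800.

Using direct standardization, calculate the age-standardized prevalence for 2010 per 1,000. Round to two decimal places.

126.93

Standard total = 1,193,400; weights = 0.1370, 0.1548, 0.1931, 0.1591, 0.3560.
Standardized rate: 0.1370×6.1 + 0.1548×20.1 + 0.1931×48.1 + 0.1591×126.6 + 0.3560×262.8 = 126.9278 per 1,000.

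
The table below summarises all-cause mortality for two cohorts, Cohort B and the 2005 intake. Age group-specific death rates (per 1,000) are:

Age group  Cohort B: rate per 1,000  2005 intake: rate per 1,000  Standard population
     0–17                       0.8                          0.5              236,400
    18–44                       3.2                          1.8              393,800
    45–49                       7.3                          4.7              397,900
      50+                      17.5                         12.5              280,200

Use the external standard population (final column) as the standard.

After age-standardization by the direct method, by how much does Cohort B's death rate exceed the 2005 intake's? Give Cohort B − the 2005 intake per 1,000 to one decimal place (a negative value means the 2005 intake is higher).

Standard total = 1,308,300; weights = 0.1807, 0.3010, 0.3041, 0.2142.
Cohort B: 0.1807×0.8 + 0.3010×3.2 + 0.3041×7.3 + 0.2142×17.5 = 7.0759 per 1,000.
The 2005 intake: 0.1807×0.5 + 0.3010×1.8 + 0.3041×4.7 + 0.2142×12.5 = 4.7387 per 1,000.
Difference = 7.0759 − 4.7387 = 2.3372.

2.3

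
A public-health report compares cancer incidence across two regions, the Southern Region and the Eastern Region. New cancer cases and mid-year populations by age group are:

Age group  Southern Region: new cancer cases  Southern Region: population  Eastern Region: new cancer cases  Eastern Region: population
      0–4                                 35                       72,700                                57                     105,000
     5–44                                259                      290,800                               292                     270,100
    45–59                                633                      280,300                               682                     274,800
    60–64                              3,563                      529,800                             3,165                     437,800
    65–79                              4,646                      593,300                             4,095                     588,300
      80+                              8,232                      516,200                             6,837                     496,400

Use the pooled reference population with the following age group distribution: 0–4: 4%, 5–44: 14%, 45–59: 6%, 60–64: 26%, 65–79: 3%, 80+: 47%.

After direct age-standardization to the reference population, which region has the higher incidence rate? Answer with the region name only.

Age-specific rates per 100,000 for the Southern Region: 48.14, 89.06, 225.83, 672.52, 783.08, 1594.73.
For the Eastern Region: 54.29, 108.11, 248.18, 722.93, 696.07, 1377.32.
Standard weights: 0.04, 0.14, 0.06, 0.26, 0.03, 0.47.
The Southern Region: 0.0400×48.14 + 0.1400×89.06 + 0.0600×225.83 + 0.2600×672.52 + 0.0300×783.08 + 0.4700×1594.73 = 975.8150 per 100,000.
The Eastern Region: 0.0400×54.29 + 0.1400×108.11 + 0.0600×248.18 + 0.2600×722.93 + 0.0300×696.07 + 0.4700×1377.32 = 888.3810 per 100,000.

Southern Region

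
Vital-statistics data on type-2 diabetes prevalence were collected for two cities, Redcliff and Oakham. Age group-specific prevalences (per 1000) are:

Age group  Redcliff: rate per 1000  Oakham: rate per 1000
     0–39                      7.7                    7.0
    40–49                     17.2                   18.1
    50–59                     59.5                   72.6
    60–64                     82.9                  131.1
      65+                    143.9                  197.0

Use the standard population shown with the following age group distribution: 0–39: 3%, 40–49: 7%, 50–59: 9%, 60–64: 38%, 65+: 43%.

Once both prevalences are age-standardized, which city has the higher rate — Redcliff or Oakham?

Oakham

Standard weights: 0.03, 0.07, 0.09, 0.38, 0.43.
Redcliff: 0.0300×7.7 + 0.0700×17.2 + 0.0900×59.5 + 0.3800×82.9 + 0.4300×143.9 = 100.1690 per 1000.
Oakham: 0.0300×7.0 + 0.0700×18.1 + 0.0900×72.6 + 0.3800×131.1 + 0.4300×197.0 = 142.5390 per 1000.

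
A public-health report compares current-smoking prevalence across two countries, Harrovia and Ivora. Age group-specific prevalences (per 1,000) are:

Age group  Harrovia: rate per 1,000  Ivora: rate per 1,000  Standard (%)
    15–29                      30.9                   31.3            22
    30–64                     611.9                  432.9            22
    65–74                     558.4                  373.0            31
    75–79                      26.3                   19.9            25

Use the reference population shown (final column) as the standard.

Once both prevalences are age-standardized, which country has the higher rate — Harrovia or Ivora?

Harrovia

Standard weights: 0.22, 0.22, 0.31, 0.25.
Harrovia: 0.2200×30.9 + 0.2200×611.9 + 0.3100×558.4 + 0.2500×26.3 = 321.0950 per 1,000.
Ivora: 0.2200×31.3 + 0.2200×432.9 + 0.3100×373.0 + 0.2500×19.9 = 222.7290 per 1,000.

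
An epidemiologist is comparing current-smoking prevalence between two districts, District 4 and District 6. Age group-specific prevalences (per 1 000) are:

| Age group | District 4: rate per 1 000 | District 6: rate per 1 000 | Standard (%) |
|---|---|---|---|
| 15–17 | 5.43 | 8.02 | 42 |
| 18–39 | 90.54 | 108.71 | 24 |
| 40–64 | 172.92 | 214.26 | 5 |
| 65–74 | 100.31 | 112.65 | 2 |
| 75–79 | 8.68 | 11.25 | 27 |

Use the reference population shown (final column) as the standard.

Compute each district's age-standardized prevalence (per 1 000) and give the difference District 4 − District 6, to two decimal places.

Standard weights: 0.42, 0.24, 0.05, 0.02, 0.27.
District 4: 0.4200×5.43 + 0.2400×90.54 + 0.0500×172.92 + 0.0200×100.31 + 0.2700×8.68 = 37.0060 per 1 000.
District 6: 0.4200×8.02 + 0.2400×108.71 + 0.0500×214.26 + 0.0200×112.65 + 0.2700×11.25 = 45.4623 per 1 000.
Difference = 37.0060 − 45.4623 = -8.4563.

-8.46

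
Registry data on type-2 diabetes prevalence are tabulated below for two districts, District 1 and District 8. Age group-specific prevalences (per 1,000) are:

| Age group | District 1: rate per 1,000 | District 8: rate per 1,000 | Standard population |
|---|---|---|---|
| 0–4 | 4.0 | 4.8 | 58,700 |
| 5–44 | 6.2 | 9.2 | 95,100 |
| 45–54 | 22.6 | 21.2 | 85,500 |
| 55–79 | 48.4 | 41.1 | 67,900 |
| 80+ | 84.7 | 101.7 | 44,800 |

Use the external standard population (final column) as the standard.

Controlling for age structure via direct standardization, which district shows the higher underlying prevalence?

Standard total = 352,000; weights = 0.1668, 0.2702, 0.2429, 0.1929, 0.1273.
District 1: 0.1668×4.0 + 0.2702×6.2 + 0.2429×22.6 + 0.1929×48.4 + 0.1273×84.7 = 27.9478 per 1,000.
District 8: 0.1668×4.8 + 0.2702×9.2 + 0.2429×21.2 + 0.1929×41.1 + 0.1273×101.7 = 29.3072 per 1,000.

District 8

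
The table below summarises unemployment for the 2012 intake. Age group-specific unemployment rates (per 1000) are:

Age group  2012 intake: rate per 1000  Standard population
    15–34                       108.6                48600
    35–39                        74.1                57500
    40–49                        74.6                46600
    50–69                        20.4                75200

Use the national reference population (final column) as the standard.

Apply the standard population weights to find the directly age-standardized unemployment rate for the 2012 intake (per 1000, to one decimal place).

63.8

Standard total = 227900; weights = 0.2133, 0.2523, 0.2045, 0.3300.
Standardized rate: 0.2133×108.6 + 0.2523×74.1 + 0.2045×74.6 + 0.3300×20.4 = 63.8401 per 1000.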